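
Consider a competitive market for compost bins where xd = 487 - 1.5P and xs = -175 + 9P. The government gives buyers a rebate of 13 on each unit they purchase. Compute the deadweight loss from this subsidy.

Pre-subsidy: 487 - 1.5P = -175 + 9P gives P* = 1324/21, x* = 2747/7.
With the rebate, buyers effectively pay Pb = Ps − 13, where Ps is the price sellers receive.
Demand in terms of Ps becomes xd = 487 − 1.5(Ps − 13) = 506.5 - 1.5Ps. Setting this equal to supply: 506.5 - 1.5Ps = -175 + 9Ps, so Ps = 1363/21.
Buyers pay Pb = 1363/21 − 13 = 1090/21; x' = -175 + 9·(1363/21) = 2864/7.
The subsidy expands output by 2864/7 − 2747/7 = 117/7 past the efficient level; on those units the gap between marginal cost and willingness to pay runs from 0 up to 13.
DWL = ½ × 13 × 117/7 = 1521/14.

Deadweight loss = 1521/14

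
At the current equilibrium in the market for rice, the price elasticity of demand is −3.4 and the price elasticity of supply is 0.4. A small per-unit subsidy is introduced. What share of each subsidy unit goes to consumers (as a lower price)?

For a small subsidy around the equilibrium, the benefit split depends on the relative slopes, which at a point are proportional to the elasticities.
Buyer share = εs/(εs + |εd|) = 0.4/(0.4 + 3.4) = 2/19; seller share = |εd|/(εs + |εd|) = 17/19.

Consumer share = 2/19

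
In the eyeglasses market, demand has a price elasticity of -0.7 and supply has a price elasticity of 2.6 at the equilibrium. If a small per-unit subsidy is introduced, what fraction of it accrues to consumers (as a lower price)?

Consumer share = 26/33

For a small subsidy around the equilibrium, the benefit split depends on the relative slopes, which at a point are proportional to the elasticities.
Buyer share = εs/(εs + |εd|) = 2.6/(2.6 + 0.7) = 26/33; seller share = |εd|/(εs + |εd|) = 7/33.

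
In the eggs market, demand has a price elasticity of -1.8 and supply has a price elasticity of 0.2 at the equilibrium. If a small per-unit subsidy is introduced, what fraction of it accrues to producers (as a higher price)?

Producer share = 0.9

For a small subsidy around the equilibrium, the benefit split depends on the relative slopes, which at a point are proportional to the elasticities.
Buyer share = εs/(εs + |εd|) = 0.2/(0.2 + 1.8) = 0.1; seller share = |εd|/(εs + |εd|) = 0.9.
So producers capture 0.9 of the subsidy.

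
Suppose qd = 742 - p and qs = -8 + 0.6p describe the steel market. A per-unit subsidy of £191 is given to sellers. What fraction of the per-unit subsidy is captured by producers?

Pre-subsidy: 742 - p = -8 + 0.6p gives p* = 468.75, q* = 273.25.
With the subsidy, sellers receive ps = pb + 191 for each unit, where pb is the price buyers pay.
Supply in terms of pb becomes qs = -8 + 0.6(pb + 191) = 106.6 + 0.6pb. Setting this equal to demand: 742 - pb = 106.6 + 0.6pb, so pb = 397.125.
Sellers receive ps = 397.125 + 191 = 588.125; q' = 742 − 1·397.125 = 344.875.
Buyers' price falls by p* − pb = 468.75 − 397.125 = 71.625; sellers' price rises by ps − p* = 588.125 − 468.75 = 119.375.
So producers capture 119.375/191 = 0.625 of each unit of subsidy.

Producer share = 0.625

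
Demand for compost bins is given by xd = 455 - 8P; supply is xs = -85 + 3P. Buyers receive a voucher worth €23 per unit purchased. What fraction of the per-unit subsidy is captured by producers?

Pre-subsidy: 455 - 8P = -85 + 3P gives P* = 540/11, x* = 685/11.
With the rebate, buyers effectively pay Pb = Ps − 23, where Ps is the price sellers receive.
Demand in terms of Ps becomes xd = 455 − 8(Ps − 23) = 639 - 8Ps. Setting this equal to supply: 639 - 8Ps = -85 + 3Ps, so Ps = 724/11.
Buyers pay Pb = 724/11 − 23 = 471/11; x' = -85 + 3·(724/11) = 1237/11.
Buyers' price falls by P* − Pb = 540/11 − 471/11 = 69/11; sellers' price rises by Ps − P* = 724/11 − 540/11 = 184/11.
So producers capture (184/11)/23 = 8/11 of each unit of subsidy.

Producer share = 8/11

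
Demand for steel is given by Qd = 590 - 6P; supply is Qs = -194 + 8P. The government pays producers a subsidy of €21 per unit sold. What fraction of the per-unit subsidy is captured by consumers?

Consumer share = 4/7

Pre-subsidy: 590 - 6P = -194 + 8P gives P* = 56, Q* = 254.
With the subsidy, sellers receive Ps = Pb + 21 for each unit, where Pb is the price buyers pay.
Supply in terms of Pb becomes Qs = -194 + 8(Pb + 21) = -26 + 8Pb. Setting this equal to demand: 590 - 6Pb = -26 + 8Pb, so Pb = 44.
Sellers receive Ps = 44 + 21 = 65; Q' = 590 − 6·44 = 326.
Buyers' price falls by P* − Pb = 56 − 44 = 12; sellers' price rises by Ps − P* = 65 − 56 = 9.
So consumers capture 12/21 = 4/7 of each unit of subsidy.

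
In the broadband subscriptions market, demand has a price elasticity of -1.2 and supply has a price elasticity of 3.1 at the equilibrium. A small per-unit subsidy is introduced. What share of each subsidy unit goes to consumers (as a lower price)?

For a small subsidy around the equilibrium, the benefit split depends on the relative slopes, which at a point are proportional to the elasticities.
Buyer share = εs/(εs + |εd|) = 3.1/(3.1 + 1.2) = 31/43; seller share = |εd|/(εs + |εd|) = 12/43.

Consumer share = 31/43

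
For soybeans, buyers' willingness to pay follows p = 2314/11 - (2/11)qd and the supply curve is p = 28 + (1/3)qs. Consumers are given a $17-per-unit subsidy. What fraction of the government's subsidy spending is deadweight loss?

DWL / government spending = 11/258

Pre-subsidy: 2314/11 - (2/11)q = 28 + (1/3)q gives q* = 354 and p* = 146.
With the rebate, buyers effectively pay pb = ps − 17, where ps is the price sellers receive.
On the curves, pb = 2314/11 - (2/11)q and ps = 28 + (1/3)q; the wedge ps − pb = 17 gives 28 + (1/3)q − (2314/11 - (2/11)q) = 17, so q' = 387.
Then pb = 2314/11 − (2/11)·387 = 140 and ps = 28 + (1/3)·387 = 157.
ΔCS = ½(354 + 387)(146 − 140) = 2223; ΔPS = ½(354 + 387)(157 − 146) = 4075.5.
Government spending = 17 × 387 = 6579.
DWL = ½ × 17 × (387 − 354) = 280.5; fraction = 280.5 / 6579 = 11/258.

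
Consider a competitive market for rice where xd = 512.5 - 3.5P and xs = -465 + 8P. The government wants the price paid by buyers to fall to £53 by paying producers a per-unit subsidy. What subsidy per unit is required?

At a buyer price of 53, quantity demanded is 512.5 − 3.5·53 = 327.
Sellers supply 327 only when they receive Ps with -465 + 8·Ps = 327, i.e. Ps = 99.
s = Ps − Pb = 99 − 53 = 46.

Required subsidy s = £46 per unit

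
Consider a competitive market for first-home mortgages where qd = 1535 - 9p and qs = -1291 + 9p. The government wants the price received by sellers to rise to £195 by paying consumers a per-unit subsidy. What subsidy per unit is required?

At a seller price of 195, quantity supplied is -1291 + 9·195 = 464.
Buyers absorb 464 only when they pay pb with 1535 − 9·pb = 464, i.e. pb = 119.
s = ps − pb = 195 − 119 = 76.

Required subsidy s = £76 per unit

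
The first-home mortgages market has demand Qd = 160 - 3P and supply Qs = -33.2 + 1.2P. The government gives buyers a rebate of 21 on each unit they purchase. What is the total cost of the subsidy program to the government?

Government cost = 840

Pre-subsidy: 160 - 3P = -33.2 + 1.2P gives P* = 46, Q* = 22.
With the rebate, buyers effectively pay Pb = Ps − 21, where Ps is the price sellers receive.
Demand in terms of Ps becomes Qd = 160 − 3(Ps − 21) = 223 - 3Ps. Setting this equal to supply: 223 - 3Ps = -33.2 + 1.2Ps, so Ps = 61.
Buyers pay Pb = 61 − 21 = 40; Q' = -33.2 + 1.2·61 = 40.
Government outlay = subsidy × quantity = 21 × 40 = 840.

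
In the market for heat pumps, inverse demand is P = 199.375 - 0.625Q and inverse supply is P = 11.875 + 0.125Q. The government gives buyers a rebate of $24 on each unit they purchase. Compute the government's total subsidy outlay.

Government cost = $6768

Pre-subsidy: 199.375 - 0.625Q = 11.875 + 0.125Q gives Q* = 250 and P* = 43.125.
With the rebate, buyers effectively pay Pb = Ps − 24, where Ps is the price sellers receive.
On the curves, Pb = 199.375 - 0.625Q and Ps = 11.875 + 0.125Q; the wedge Ps − Pb = 24 gives 11.875 + 0.125Q − (199.375 - 0.625Q) = 24, so Q' = 282.
Then Pb = 199.375 − 0.625·282 = 23.125 and Ps = 11.875 + 0.125·282 = 47.125.
Government outlay = subsidy × quantity = 24 × 282 = 6768.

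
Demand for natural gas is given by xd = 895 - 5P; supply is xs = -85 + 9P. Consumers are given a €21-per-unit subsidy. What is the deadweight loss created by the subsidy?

Deadweight loss = €708.75

Pre-subsidy: 895 - 5P = -85 + 9P gives P* = 70, x* = 545.
With the rebate, buyers effectively pay Pb = Ps − 21, where Ps is the price sellers receive.
Demand in terms of Ps becomes xd = 895 − 5(Ps − 21) = 1000 - 5Ps. Setting this equal to supply: 1000 - 5Ps = -85 + 9Ps, so Ps = 77.5.
Buyers pay Pb = 77.5 − 21 = 56.5; x' = -85 + 9·77.5 = 612.5.
The subsidy expands output by 612.5 − 545 = 67.5 past the efficient level; on those units the gap between marginal cost and willingness to pay runs from 0 up to 21.
DWL = ½ × 21 × 67.5 = 708.75.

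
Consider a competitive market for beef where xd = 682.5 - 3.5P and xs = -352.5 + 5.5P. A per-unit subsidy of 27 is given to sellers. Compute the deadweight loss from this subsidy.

Pre-subsidy: 682.5 - 3.5P = -352.5 + 5.5P gives P* = 115, x* = 280.
With the subsidy, sellers receive Ps = Pb + 27 for each unit, where Pb is the price buyers pay.
Supply in terms of Pb becomes xs = -352.5 + 5.5(Pb + 27) = -204 + 5.5Pb. Setting this equal to demand: 682.5 - 3.5Pb = -204 + 5.5Pb, so Pb = 98.5.
Sellers receive Ps = 98.5 + 27 = 125.5; x' = 682.5 − 3.5·98.5 = 337.75.
The subsidy expands output by 337.75 − 280 = 57.75 past the efficient level; on those units the gap between marginal cost and willingness to pay runs from 0 up to 27.
DWL = ½ × 27 × 57.75 = 779.625.

Deadweight loss = 779.625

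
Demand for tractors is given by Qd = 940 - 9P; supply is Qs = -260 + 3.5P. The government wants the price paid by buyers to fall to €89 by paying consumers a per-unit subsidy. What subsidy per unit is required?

Required subsidy s = €25 per unit

At a buyer price of 89, quantity demanded is 940 − 9·89 = 139.
Sellers supply 139 only when they receive Ps with -260 + 3.5·Ps = 139, i.e. Ps = 114.
s = Ps − Pb = 114 − 89 = 25.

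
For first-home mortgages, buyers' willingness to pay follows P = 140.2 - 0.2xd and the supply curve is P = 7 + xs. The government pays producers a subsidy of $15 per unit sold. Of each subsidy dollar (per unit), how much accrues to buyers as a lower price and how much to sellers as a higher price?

Pre-subsidy: 140.2 - 0.2x = 7 + x gives x* = 111 and P* = 118.
With the subsidy, sellers receive Ps = Pb + 15 for each unit, where Pb is the price buyers pay.
On the curves, Pb = 140.2 - 0.2x and Ps = 7 + x; the wedge Ps − Pb = 15 gives 7 + x − (140.2 - 0.2x) = 15, so x' = 123.5.
Then Pb = 140.2 − 0.2·123.5 = 115.5 and Ps = 7 + 1·123.5 = 130.5.
Buyers' price falls by P* − Pb = 118 − 115.5 = 2.5; sellers' price rises by Ps − P* = 130.5 − 118 = 12.5.

Buyers gain $2.5 per unit; sellers gain $12.5 per unit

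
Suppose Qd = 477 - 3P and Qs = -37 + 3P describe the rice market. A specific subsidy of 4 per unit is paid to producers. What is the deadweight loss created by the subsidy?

Pre-subsidy: 477 - 3P = -37 + 3P gives P* = 257/3, Q* = 220.
With the subsidy, sellers receive Ps = Pb + 4 for each unit, where Pb is the price buyers pay.
Supply in terms of Pb becomes Qs = -37 + 3(Pb + 4) = -25 + 3Pb. Setting this equal to demand: 477 - 3Pb = -25 + 3Pb, so Pb = 251/3.
Sellers receive Ps = 251/3 + 4 = 263/3; Q' = 477 − 3·(251/3) = 226.
The subsidy expands output by 226 − 220 = 6 past the efficient level; on those units the gap between marginal cost and willingness to pay runs from 0 up to 4.
DWL = ½ × 4 × 6 = 12.

Deadweight loss = 12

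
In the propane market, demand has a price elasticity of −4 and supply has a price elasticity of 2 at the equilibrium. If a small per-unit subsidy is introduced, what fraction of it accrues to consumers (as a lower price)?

Consumer share = 1/3

For a small subsidy around the equilibrium, the benefit split depends on the relative slopes, which at a point are proportional to the elasticities.
Buyer share = εs/(εs + |εd|) = 2/(2 + 4) = 1/3; seller share = |εd|/(εs + |εd|) = 2/3.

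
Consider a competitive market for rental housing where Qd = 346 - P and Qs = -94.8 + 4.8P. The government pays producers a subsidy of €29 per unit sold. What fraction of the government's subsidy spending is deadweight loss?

Pre-subsidy: 346 - P = -94.8 + 4.8P gives P* = 76, Q* = 270.
With the subsidy, sellers receive Ps = Pb + 29 for each unit, where Pb is the price buyers pay.
Supply in terms of Pb becomes Qs = -94.8 + 4.8(Pb + 29) = 44.4 + 4.8Pb. Setting this equal to demand: 346 - Pb = 44.4 + 4.8Pb, so Pb = 52.
Sellers receive Ps = 52 + 29 = 81; Q' = 346 − 1·52 = 294.
ΔCS = ½(270 + 294)(76 − 52) = 6768; ΔPS = ½(270 + 294)(81 − 76) = 1410.
Government spending = 29 × 294 = 8526.
DWL = ½ × 29 × (294 − 270) = 348; fraction = 348 / 8526 = 2/49.

DWL / government spending = 2/49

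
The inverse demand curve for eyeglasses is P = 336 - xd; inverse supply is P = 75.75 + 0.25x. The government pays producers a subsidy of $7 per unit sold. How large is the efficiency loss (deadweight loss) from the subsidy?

Deadweight loss = $19.6

Pre-subsidy: 336 - x = 75.75 + 0.25x gives x* = 208.2 and P* = 127.8.
With the subsidy, sellers receive Ps = Pb + 7 for each unit, where Pb is the price buyers pay.
On the curves, Pb = 336 - x and Ps = 75.75 + 0.25x; the wedge Ps − Pb = 7 gives 75.75 + 0.25x − (336 - x) = 7, so x' = 213.8.
Then Pb = 336 − 1·213.8 = 122.2 and Ps = 75.75 + 0.25·213.8 = 129.2.
The subsidy expands output by 213.8 − 208.2 = 5.6 past the efficient level; on those units the gap between marginal cost and willingness to pay runs from 0 up to 7.
DWL = ½ × 7 × 5.6 = 19.6.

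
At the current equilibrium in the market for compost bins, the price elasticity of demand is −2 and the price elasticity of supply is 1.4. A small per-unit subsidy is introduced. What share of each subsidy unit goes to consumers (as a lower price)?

For a small subsidy around the equilibrium, the benefit split depends on the relative slopes, which at a point are proportional to the elasticities.
Buyer share = εs/(εs + |εd|) = 1.4/(1.4 + 2) = 7/17; seller share = |εd|/(εs + |εd|) = 10/17.

Consumer share = 7/17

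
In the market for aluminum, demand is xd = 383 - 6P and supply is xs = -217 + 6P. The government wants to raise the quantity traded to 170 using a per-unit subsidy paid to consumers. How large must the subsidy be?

At x = 170, invert demand for the buyer price: Pb = (383 − 170)/6 = 35.5; invert supply for the seller price: Ps = (170 − (-217))/6 = 64.5.
The subsidy must fill the gap: s = Ps − Pb = 64.5 − 35.5 = 29.

Required subsidy s = 29 per unit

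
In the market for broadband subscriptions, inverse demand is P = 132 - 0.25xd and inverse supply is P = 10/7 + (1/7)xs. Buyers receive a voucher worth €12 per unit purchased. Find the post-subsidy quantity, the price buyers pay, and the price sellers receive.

Pre-subsidy: 132 - 0.25x = 10/7 + (1/7)x gives x* = 3656/11 and P* = 538/11.
With the rebate, buyers effectively pay Pb = Ps − 12, where Ps is the price sellers receive.
On the curves, Pb = 132 - 0.25x and Ps = 10/7 + (1/7)x; the wedge Ps − Pb = 12 gives 10/7 + (1/7)x − (132 - 0.25x) = 12, so x' = 3992/11.
Then Pb = 132 − 0.25·(3992/11) = 454/11 and Ps = 10/7 + (1/7)·(3992/11) = 586/11.

x' = 3992/11; buyers pay 454/11; sellers receive 586/11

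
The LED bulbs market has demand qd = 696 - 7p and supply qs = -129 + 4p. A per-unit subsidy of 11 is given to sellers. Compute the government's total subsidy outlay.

Pre-subsidy: 696 - 7p = -129 + 4p gives p* = 75, q* = 171.
With the subsidy, sellers receive ps = pb + 11 for each unit, where pb is the price buyers pay.
Supply in terms of pb becomes qs = -129 + 4(pb + 11) = -85 + 4pb. Setting this equal to demand: 696 - 7pb = -85 + 4pb, so pb = 71.
Sellers receive ps = 71 + 11 = 82; q' = 696 − 7·71 = 199.
Government outlay = subsidy × quantity = 11 × 199 = 2189.

Government cost = 2189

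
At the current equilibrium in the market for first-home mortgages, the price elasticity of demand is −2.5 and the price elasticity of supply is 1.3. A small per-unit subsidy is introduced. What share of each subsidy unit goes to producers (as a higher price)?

For a small subsidy around the equilibrium, the benefit split depends on the relative slopes, which at a point are proportional to the elasticities.
Buyer share = εs/(εs + |εd|) = 1.3/(1.3 + 2.5) = 13/38; seller share = |εd|/(εs + |εd|) = 25/38.
So producers capture 25/38 of the subsidy.

Producer share = 25/38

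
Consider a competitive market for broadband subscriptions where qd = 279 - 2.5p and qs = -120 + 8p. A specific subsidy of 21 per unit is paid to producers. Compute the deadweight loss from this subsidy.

Pre-subsidy: 279 - 2.5p = -120 + 8p gives p* = 38, q* = 184.
With the subsidy, sellers receive ps = pb + 21 for each unit, where pb is the price buyers pay.
Supply in terms of pb becomes qs = -120 + 8(pb + 21) = 48 + 8pb. Setting this equal to demand: 279 - 2.5pb = 48 + 8pb, so pb = 22.
Sellers receive ps = 22 + 21 = 43; q' = 279 − 2.5·22 = 224.
The subsidy expands output by 224 − 184 = 40 past the efficient level; on those units the gap between marginal cost and willingness to pay runs from 0 up to 21.
DWL = ½ × 21 × 40 = 420.

Deadweight loss = 420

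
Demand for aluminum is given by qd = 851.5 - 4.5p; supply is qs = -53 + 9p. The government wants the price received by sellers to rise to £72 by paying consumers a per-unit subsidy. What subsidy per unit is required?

Required subsidy s = £15 per unit

At a seller price of 72, quantity supplied is -53 + 9·72 = 595.
Buyers absorb 595 only when they pay pb with 851.5 − 4.5·pb = 595, i.e. pb = 57.
s = ps − pb = 72 − 57 = 15.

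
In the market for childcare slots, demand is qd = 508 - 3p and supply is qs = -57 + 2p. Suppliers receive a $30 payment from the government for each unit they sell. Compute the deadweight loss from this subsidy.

Pre-subsidy: 508 - 3p = -57 + 2p gives p* = 113, q* = 169.
With the subsidy, sellers receive ps = pb + 30 for each unit, where pb is the price buyers pay.
Supply in terms of pb becomes qs = -57 + 2(pb + 30) = 3 + 2pb. Setting this equal to demand: 508 - 3pb = 3 + 2pb, so pb = 101.
Sellers receive ps = 101 + 30 = 131; q' = 508 − 3·101 = 205.
The subsidy expands output by 205 − 169 = 36 past the efficient level; on those units the gap between marginal cost and willingness to pay runs from 0 up to 30.
DWL = ½ × 30 × 36 = 540.

Deadweight loss = $540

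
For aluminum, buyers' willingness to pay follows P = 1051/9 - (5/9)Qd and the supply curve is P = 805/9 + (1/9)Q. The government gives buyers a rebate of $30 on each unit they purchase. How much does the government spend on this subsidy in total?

Pre-subsidy: 1051/9 - (5/9)Q = 805/9 + (1/9)Q gives Q* = 41 and P* = 94.
With the rebate, buyers effectively pay Pb = Ps − 30, where Ps is the price sellers receive.
On the curves, Pb = 1051/9 - (5/9)Q and Ps = 805/9 + (1/9)Q; the wedge Ps − Pb = 30 gives 805/9 + (1/9)Q − (1051/9 - (5/9)Q) = 30, so Q' = 86.
Then Pb = 1051/9 − (5/9)·86 = 69 and Ps = 805/9 + (1/9)·86 = 99.
Government outlay = subsidy × quantity = 30 × 86 = 2580.

Government cost = $2580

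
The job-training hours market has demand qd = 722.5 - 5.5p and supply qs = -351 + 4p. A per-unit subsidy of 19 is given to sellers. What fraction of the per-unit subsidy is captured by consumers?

Pre-subsidy: 722.5 - 5.5p = -351 + 4p gives p* = 113, q* = 101.
With the subsidy, sellers receive ps = pb + 19 for each unit, where pb is the price buyers pay.
Supply in terms of pb becomes qs = -351 + 4(pb + 19) = -275 + 4pb. Setting this equal to demand: 722.5 - 5.5pb = -275 + 4pb, so pb = 105.
Sellers receive ps = 105 + 19 = 124; q' = 722.5 − 5.5·105 = 145.
Buyers' price falls by p* − pb = 113 − 105 = 8; sellers' price rises by ps − p* = 124 − 113 = 11.
So consumers capture 8/19 = 8/19 of each unit of subsidy.

Consumer share = 8/19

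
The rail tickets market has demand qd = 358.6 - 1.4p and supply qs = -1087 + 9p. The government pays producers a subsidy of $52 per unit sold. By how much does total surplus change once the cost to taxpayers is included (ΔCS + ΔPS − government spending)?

Pre-subsidy: 358.6 - 1.4p = -1087 + 9p gives p* = 139, q* = 164.
With the subsidy, sellers receive ps = pb + 52 for each unit, where pb is the price buyers pay.
Supply in terms of pb becomes qs = -1087 + 9(pb + 52) = -619 + 9pb. Setting this equal to demand: 358.6 - 1.4pb = -619 + 9pb, so pb = 94.
Sellers receive ps = 94 + 52 = 146; q' = 358.6 − 1.4·94 = 227.
ΔCS = ½(164 + 227)(139 − 94) = 8797.5; ΔPS = ½(164 + 227)(146 − 139) = 1368.5.
Government spending = 52 × 227 = 11804.
Net change = 8797.5 + 1368.5 − 11804 = -1638. The loss equals the DWL triangle ½·52·63.

Net change in total surplus = -$1638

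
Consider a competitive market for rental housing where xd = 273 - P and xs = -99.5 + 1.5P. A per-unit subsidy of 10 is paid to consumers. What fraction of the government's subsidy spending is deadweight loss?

Pre-subsidy: 273 - P = -99.5 + 1.5P gives P* = 149, x* = 124.
With the rebate, buyers effectively pay Pb = Ps − 10, where Ps is the price sellers receive.
Demand in terms of Ps becomes xd = 273 − 1(Ps − 10) = 283 - Ps. Setting this equal to supply: 283 - Ps = -99.5 + 1.5Ps, so Ps = 153.
Buyers pay Pb = 153 − 10 = 143; x' = -99.5 + 1.5·153 = 130.
ΔCS = ½(124 + 130)(149 − 143) = 762; ΔPS = ½(124 + 130)(153 − 149) = 508.
Government spending = 10 × 130 = 1300.
DWL = ½ × 10 × (130 − 124) = 30; fraction = 30 / 1300 = 3/130.

DWL / government spending = 3/130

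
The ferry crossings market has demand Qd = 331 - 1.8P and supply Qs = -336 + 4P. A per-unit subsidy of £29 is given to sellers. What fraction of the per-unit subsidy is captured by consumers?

Consumer share = 20/29

Pre-subsidy: 331 - 1.8P = -336 + 4P gives P* = 115, Q* = 124.
With the subsidy, sellers receive Ps = Pb + 29 for each unit, where Pb is the price buyers pay.
Supply in terms of Pb becomes Qs = -336 + 4(Pb + 29) = -220 + 4Pb. Setting this equal to demand: 331 - 1.8Pb = -220 + 4Pb, so Pb = 95.
Sellers receive Ps = 95 + 29 = 124; Q' = 331 − 1.8·95 = 160.
Buyers' price falls by P* − Pb = 115 − 95 = 20; sellers' price rises by Ps − P* = 124 − 115 = 9.
So consumers capture 20/29 = 20/29 of each unit of subsidy.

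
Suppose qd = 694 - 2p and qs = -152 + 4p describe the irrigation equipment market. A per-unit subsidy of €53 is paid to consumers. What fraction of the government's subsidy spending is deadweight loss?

DWL / government spending = 53/724

Pre-subsidy: 694 - 2p = -152 + 4p gives p* = 141, q* = 412.
With the rebate, buyers effectively pay pb = ps − 53, where ps is the price sellers receive.
Demand in terms of ps becomes qd = 694 − 2(ps − 53) = 800 - 2ps. Setting this equal to supply: 800 - 2ps = -152 + 4ps, so ps = 476/3.
Buyers pay pb = 476/3 − 53 = 317/3; q' = -152 + 4·(476/3) = 1448/3.
ΔCS = ½(412 + 1448/3)(141 − 317/3) = 142252/9; ΔPS = ½(412 + 1448/3)(476/3 − 141) = 71126/9.
Government spending = 53 × 1448/3 = 76744/3.
DWL = ½ × 53 × (1448/3 − 412) = 5618/3; fraction = (5618/3) / (76744/3) = 53/724.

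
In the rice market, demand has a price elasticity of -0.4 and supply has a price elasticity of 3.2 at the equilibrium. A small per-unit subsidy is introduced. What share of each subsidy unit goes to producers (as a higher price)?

For a small subsidy around the equilibrium, the benefit split depends on the relative slopes, which at a point are proportional to the elasticities.
Buyer share = εs/(εs + |εd|) = 3.2/(3.2 + 0.4) = 8/9; seller share = |εd|/(εs + |εd|) = 1/9.
So producers capture 1/9 of the subsidy.

Producer share = 1/9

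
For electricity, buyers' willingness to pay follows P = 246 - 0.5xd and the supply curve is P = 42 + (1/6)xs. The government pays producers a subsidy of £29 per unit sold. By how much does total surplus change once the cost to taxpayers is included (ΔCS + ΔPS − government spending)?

Net change in total surplus = -£630.75

Pre-subsidy: 246 - 0.5x = 42 + (1/6)x gives x* = 306 and P* = 93.
With the subsidy, sellers receive Ps = Pb + 29 for each unit, where Pb is the price buyers pay.
On the curves, Pb = 246 - 0.5x and Ps = 42 + (1/6)x; the wedge Ps − Pb = 29 gives 42 + (1/6)x − (246 - 0.5x) = 29, so x' = 349.5.
Then Pb = 246 − 0.5·349.5 = 71.25 and Ps = 42 + (1/6)·349.5 = 100.25.
ΔCS = ½(306 + 349.5)(93 − 71.25) = 7128.5625; ΔPS = ½(306 + 349.5)(100.25 − 93) = 2376.1875.
Government spending = 29 × 349.5 = 10135.5.
Net change = 7128.5625 + 2376.1875 − 10135.5 = -630.75. The loss equals the DWL triangle ½·29·43.5.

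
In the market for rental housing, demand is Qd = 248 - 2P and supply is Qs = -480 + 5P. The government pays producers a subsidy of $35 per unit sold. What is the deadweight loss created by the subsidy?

Pre-subsidy: 248 - 2P = -480 + 5P gives P* = 104, Q* = 40.
With the subsidy, sellers receive Ps = Pb + 35 for each unit, where Pb is the price buyers pay.
Supply in terms of Pb becomes Qs = -480 + 5(Pb + 35) = -305 + 5Pb. Setting this equal to demand: 248 - 2Pb = -305 + 5Pb, so Pb = 79.
Sellers receive Ps = 79 + 35 = 114; Q' = 248 − 2·79 = 90.
The subsidy expands output by 90 − 40 = 50 past the efficient level; on those units the gap between marginal cost and willingness to pay runs from 0 up to 35.
DWL = ½ × 35 × 50 = 875.

Deadweight loss = $875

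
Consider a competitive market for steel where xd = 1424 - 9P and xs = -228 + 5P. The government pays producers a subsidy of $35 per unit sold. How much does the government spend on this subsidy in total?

Government cost = $16607.5

Pre-subsidy: 1424 - 9P = -228 + 5P gives P* = 118, x* = 362.
With the subsidy, sellers receive Ps = Pb + 35 for each unit, where Pb is the price buyers pay.
Supply in terms of Pb becomes xs = -228 + 5(Pb + 35) = -53 + 5Pb. Setting this equal to demand: 1424 - 9Pb = -53 + 5Pb, so Pb = 105.5.
Sellers receive Ps = 105.5 + 35 = 140.5; x' = 1424 − 9·105.5 = 474.5.
Government outlay = subsidy × quantity = 35 × 474.5 = 16607.5.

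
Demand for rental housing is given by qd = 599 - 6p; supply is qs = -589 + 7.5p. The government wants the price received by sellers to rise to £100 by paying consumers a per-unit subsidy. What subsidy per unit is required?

At a seller price of 100, quantity supplied is -589 + 7.5·100 = 161.
Buyers absorb 161 only when they pay pb with 599 − 6·pb = 161, i.e. pb = 73.
s = ps − pb = 100 − 73 = 27.

Required subsidy s = £27 per unit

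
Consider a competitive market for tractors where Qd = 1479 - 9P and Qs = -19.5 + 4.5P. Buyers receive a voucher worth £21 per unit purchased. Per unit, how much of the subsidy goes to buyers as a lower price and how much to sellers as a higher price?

Pre-subsidy: 1479 - 9P = -19.5 + 4.5P gives P* = 111, Q* = 480.
With the rebate, buyers effectively pay Pb = Ps − 21, where Ps is the price sellers receive.
Demand in terms of Ps becomes Qd = 1479 − 9(Ps − 21) = 1668 - 9Ps. Setting this equal to supply: 1668 - 9Ps = -19.5 + 4.5Ps, so Ps = 125.
Buyers pay Pb = 125 − 21 = 104; Q' = -19.5 + 4.5·125 = 543.
Buyers' price falls by P* − Pb = 111 − 104 = 7; sellers' price rises by Ps − P* = 125 − 111 = 14.

Buyers gain £7 per unit; sellers gain £14 per unit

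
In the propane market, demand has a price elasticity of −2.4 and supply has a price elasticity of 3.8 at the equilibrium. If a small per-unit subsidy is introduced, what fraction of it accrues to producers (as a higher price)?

Producer share = 12/31

For a small subsidy around the equilibrium, the benefit split depends on the relative slopes, which at a point are proportional to the elasticities.
Buyer share = εs/(εs + |εd|) = 3.8/(3.8 + 2.4) = 19/31; seller share = |εd|/(εs + |εd|) = 12/31.
So producers capture 12/31 of the subsidy.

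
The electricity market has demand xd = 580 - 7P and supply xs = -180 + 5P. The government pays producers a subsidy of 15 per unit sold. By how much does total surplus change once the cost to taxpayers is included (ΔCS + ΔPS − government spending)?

Pre-subsidy: 580 - 7P = -180 + 5P gives P* = 190/3, x* = 410/3.
With the subsidy, sellers receive Ps = Pb + 15 for each unit, where Pb is the price buyers pay.
Supply in terms of Pb becomes xs = -180 + 5(Pb + 15) = -105 + 5Pb. Setting this equal to demand: 580 - 7Pb = -105 + 5Pb, so Pb = 685/12.
Sellers receive Ps = 685/12 + 15 = 865/12; x' = 580 − 7·(685/12) = 2165/12.
ΔCS = ½(410/3 + 2165/12)(190/3 − 685/12) = 95125/96; ΔPS = ½(410/3 + 2165/12)(865/12 − 190/3) = 133175/96.
Government spending = 15 × 2165/12 = 2706.25.
Net change = 95125/96 + 133175/96 − 2706.25 = -328.125. The loss equals the DWL triangle ½·15·43.75.

Net change in total surplus = -328.125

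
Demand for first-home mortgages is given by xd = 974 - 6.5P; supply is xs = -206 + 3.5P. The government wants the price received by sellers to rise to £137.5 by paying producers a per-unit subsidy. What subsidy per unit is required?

At a seller price of 137.5, quantity supplied is -206 + 3.5·137.5 = 275.25.
Buyers absorb 275.25 only when they pay Pb with 974 − 6.5·Pb = 275.25, i.e. Pb = 107.5.
s = Ps − Pb = 137.5 − 107.5 = 30.

Required subsidy s = £30 per unit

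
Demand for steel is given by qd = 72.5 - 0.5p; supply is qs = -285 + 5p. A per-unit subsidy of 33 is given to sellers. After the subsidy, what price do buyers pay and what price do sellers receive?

Buyers pay 35; sellers receive 68

Pre-subsidy: 72.5 - 0.5p = -285 + 5p gives p* = 65, q* = 40.
With the subsidy, sellers receive ps = pb + 33 for each unit, where pb is the price buyers pay.
Supply in terms of pb becomes qs = -285 + 5(pb + 33) = -120 + 5pb. Setting this equal to demand: 72.5 - 0.5pb = -120 + 5pb, so pb = 35.
Sellers receive ps = 35 + 33 = 68; q' = 72.5 − 0.5·35 = 55.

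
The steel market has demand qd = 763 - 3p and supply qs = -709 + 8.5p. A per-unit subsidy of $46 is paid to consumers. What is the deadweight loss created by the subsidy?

Pre-subsidy: 763 - 3p = -709 + 8.5p gives p* = 128, q* = 379.
With the rebate, buyers effectively pay pb = ps − 46, where ps is the price sellers receive.
Demand in terms of ps becomes qd = 763 − 3(ps − 46) = 901 - 3ps. Setting this equal to supply: 901 - 3ps = -709 + 8.5ps, so ps = 140.
Buyers pay pb = 140 − 46 = 94; q' = -709 + 8.5·140 = 481.
The subsidy expands output by 481 − 379 = 102 past the efficient level; on those units the gap between marginal cost and willingness to pay runs from 0 up to 46.
DWL = ½ × 46 × 102 = 2346.

Deadweight loss = $2346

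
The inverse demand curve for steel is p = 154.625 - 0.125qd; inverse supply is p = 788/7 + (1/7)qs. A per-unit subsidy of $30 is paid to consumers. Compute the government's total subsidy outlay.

Government cost = $8070

Pre-subsidy: 154.625 - 0.125q = 788/7 + (1/7)q gives q* = 157 and p* = 135.
With the rebate, buyers effectively pay pb = ps − 30, where ps is the price sellers receive.
On the curves, pb = 154.625 - 0.125q and ps = 788/7 + (1/7)q; the wedge ps − pb = 30 gives 788/7 + (1/7)q − (154.625 - 0.125q) = 30, so q' = 269.
Then pb = 154.625 − 0.125·269 = 121 and ps = 788/7 + (1/7)·269 = 151.
Government outlay = subsidy × quantity = 30 × 269 = 8070.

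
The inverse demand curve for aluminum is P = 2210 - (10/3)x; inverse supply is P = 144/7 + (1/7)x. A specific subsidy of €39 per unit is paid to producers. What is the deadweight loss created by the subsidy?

Pre-subsidy: 2210 - (10/3)x = 144/7 + (1/7)x gives x* = 45978/73 and P* = 8070/73.
With the subsidy, sellers receive Ps = Pb + 39 for each unit, where Pb is the price buyers pay.
On the curves, Pb = 2210 - (10/3)x and Ps = 144/7 + (1/7)x; the wedge Ps − Pb = 39 gives 144/7 + (1/7)x − (2210 - (10/3)x) = 39, so x' = 46797/73.
Then Pb = 2210 − (10/3)·(46797/73) = 5340/73 and Ps = 144/7 + (1/7)·(46797/73) = 8187/73.
The subsidy expands output by 46797/73 − 45978/73 = 819/73 past the efficient level; on those units the gap between marginal cost and willingness to pay runs from 0 up to 39.
DWL = ½ × 39 × 819/73 = 31941/146.

Deadweight loss = 31941/146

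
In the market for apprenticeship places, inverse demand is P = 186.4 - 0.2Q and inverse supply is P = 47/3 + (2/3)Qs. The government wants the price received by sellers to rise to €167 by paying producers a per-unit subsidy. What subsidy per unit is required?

At a seller price of 167, quantity supplied is -23.5 + 1.5·167 = 227.
Buyers absorb 227 only when they pay Pb = 186.4 − 0.2·227 = 141.
s = Ps − Pb = 167 − 141 = 26.

Required subsidy s = €26 per unit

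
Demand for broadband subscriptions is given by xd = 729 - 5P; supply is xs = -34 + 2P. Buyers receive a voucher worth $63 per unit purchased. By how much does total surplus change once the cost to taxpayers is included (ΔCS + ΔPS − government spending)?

Net change in total surplus = -$2835

Pre-subsidy: 729 - 5P = -34 + 2P gives P* = 109, x* = 184.
With the rebate, buyers effectively pay Pb = Ps − 63, where Ps is the price sellers receive.
Demand in terms of Ps becomes xd = 729 − 5(Ps − 63) = 1044 - 5Ps. Setting this equal to supply: 1044 - 5Ps = -34 + 2Ps, so Ps = 154.
Buyers pay Pb = 154 − 63 = 91; x' = -34 + 2·154 = 274.
ΔCS = ½(184 + 274)(109 − 91) = 4122; ΔPS = ½(184 + 274)(154 − 109) = 10305.
Government spending = 63 × 274 = 17262.
Net change = 4122 + 10305 − 17262 = -2835. The loss equals the DWL triangle ½·63·90.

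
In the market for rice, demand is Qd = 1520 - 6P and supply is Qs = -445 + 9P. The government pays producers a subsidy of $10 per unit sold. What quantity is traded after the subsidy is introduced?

Q' = 770

Pre-subsidy: 1520 - 6P = -445 + 9P gives P* = 131, Q* = 734.
With the subsidy, sellers receive Ps = Pb + 10 for each unit, where Pb is the price buyers pay.
Supply in terms of Pb becomes Qs = -445 + 9(Pb + 10) = -355 + 9Pb. Setting this equal to demand: 1520 - 6Pb = -355 + 9Pb, so Pb = 125.
Sellers receive Ps = 125 + 10 = 135; Q' = 1520 − 6·125 = 770.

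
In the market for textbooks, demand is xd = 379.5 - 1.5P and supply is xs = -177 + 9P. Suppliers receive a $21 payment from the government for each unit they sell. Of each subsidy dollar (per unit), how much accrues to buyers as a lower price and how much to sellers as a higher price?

Buyers gain $18 per unit; sellers gain $3 per unit

Pre-subsidy: 379.5 - 1.5P = -177 + 9P gives P* = 53, x* = 300.
With the subsidy, sellers receive Ps = Pb + 21 for each unit, where Pb is the price buyers pay.
Supply in terms of Pb becomes xs = -177 + 9(Pb + 21) = 12 + 9Pb. Setting this equal to demand: 379.5 - 1.5Pb = 12 + 9Pb, so Pb = 35.
Sellers receive Ps = 35 + 21 = 56; x' = 379.5 − 1.5·35 = 327.
Buyers' price falls by P* − Pb = 53 − 35 = 18; sellers' price rises by Ps − P* = 56 − 53 = 3.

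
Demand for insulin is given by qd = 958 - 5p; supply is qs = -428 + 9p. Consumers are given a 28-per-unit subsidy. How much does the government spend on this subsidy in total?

Government cost = 15484

Pre-subsidy: 958 - 5p = -428 + 9p gives p* = 99, q* = 463.
With the rebate, buyers effectively pay pb = ps − 28, where ps is the price sellers receive.
Demand in terms of ps becomes qd = 958 − 5(ps − 28) = 1098 - 5ps. Setting this equal to supply: 1098 - 5ps = -428 + 9ps, so ps = 109.
Buyers pay pb = 109 − 28 = 81; q' = -428 + 9·109 = 553.
Government outlay = subsidy × quantity = 28 × 553 = 15484.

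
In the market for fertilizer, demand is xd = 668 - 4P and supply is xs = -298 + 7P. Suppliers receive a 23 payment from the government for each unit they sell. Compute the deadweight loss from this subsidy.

Pre-subsidy: 668 - 4P = -298 + 7P gives P* = 966/11, x* = 3484/11.
With the subsidy, sellers receive Ps = Pb + 23 for each unit, where Pb is the price buyers pay.
Supply in terms of Pb becomes xs = -298 + 7(Pb + 23) = -137 + 7Pb. Setting this equal to demand: 668 - 4Pb = -137 + 7Pb, so Pb = 805/11.
Sellers receive Ps = 805/11 + 23 = 1058/11; x' = 668 − 4·(805/11) = 4128/11.
The subsidy expands output by 4128/11 − 3484/11 = 644/11 past the efficient level; on those units the gap between marginal cost and willingness to pay runs from 0 up to 23.
DWL = ½ × 23 × 644/11 = 7406/11.

Deadweight loss = 7406/11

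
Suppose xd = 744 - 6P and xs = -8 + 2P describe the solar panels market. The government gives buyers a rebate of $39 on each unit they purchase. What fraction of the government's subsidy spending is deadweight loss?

DWL / government spending = 13/106

Pre-subsidy: 744 - 6P = -8 + 2P gives P* = 94, x* = 180.
With the rebate, buyers effectively pay Pb = Ps − 39, where Ps is the price sellers receive.
Demand in terms of Ps becomes xd = 744 − 6(Ps − 39) = 978 - 6Ps. Setting this equal to supply: 978 - 6Ps = -8 + 2Ps, so Ps = 123.25.
Buyers pay Pb = 123.25 − 39 = 84.25; x' = -8 + 2·123.25 = 238.5.
ΔCS = ½(180 + 238.5)(94 − 84.25) = 2040.1875; ΔPS = ½(180 + 238.5)(123.25 − 94) = 6120.5625.
Government spending = 39 × 238.5 = 9301.5.
DWL = ½ × 39 × (238.5 − 180) = 1140.75; fraction = 1140.75 / 9301.5 = 13/106.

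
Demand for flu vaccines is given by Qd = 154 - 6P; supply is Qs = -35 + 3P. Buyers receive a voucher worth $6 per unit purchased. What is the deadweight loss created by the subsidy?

Deadweight loss = $36

Pre-subsidy: 154 - 6P = -35 + 3P gives P* = 21, Q* = 28.
With the rebate, buyers effectively pay Pb = Ps − 6, where Ps is the price sellers receive.
Demand in terms of Ps becomes Qd = 154 − 6(Ps − 6) = 190 - 6Ps. Setting this equal to supply: 190 - 6Ps = -35 + 3Ps, so Ps = 25.
Buyers pay Pb = 25 − 6 = 19; Q' = -35 + 3·25 = 40.
The subsidy expands output by 40 − 28 = 12 past the efficient level; on those units the gap between marginal cost and willingness to pay runs from 0 up to 6.
DWL = ½ × 6 × 12 = 36.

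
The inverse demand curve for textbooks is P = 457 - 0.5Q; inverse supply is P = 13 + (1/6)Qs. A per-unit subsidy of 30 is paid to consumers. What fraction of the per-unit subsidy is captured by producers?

Pre-subsidy: 457 - 0.5Q = 13 + (1/6)Q gives Q* = 666 and P* = 124.
With the rebate, buyers effectively pay Pb = Ps − 30, where Ps is the price sellers receive.
On the curves, Pb = 457 - 0.5Q and Ps = 13 + (1/6)Q; the wedge Ps − Pb = 30 gives 13 + (1/6)Q − (457 - 0.5Q) = 30, so Q' = 711.
Then Pb = 457 − 0.5·711 = 101.5 and Ps = 13 + (1/6)·711 = 131.5.
Buyers' price falls by P* − Pb = 124 − 101.5 = 22.5; sellers' price rises by Ps − P* = 131.5 − 124 = 7.5.
So producers capture 7.5/30 = 0.25 of each unit of subsidy.

Producer share = 0.25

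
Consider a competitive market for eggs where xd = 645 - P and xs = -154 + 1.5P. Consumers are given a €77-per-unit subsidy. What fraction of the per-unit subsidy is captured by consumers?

Consumer share = 0.6

Pre-subsidy: 645 - P = -154 + 1.5P gives P* = 319.6, x* = 325.4.
With the rebate, buyers effectively pay Pb = Ps − 77, where Ps is the price sellers receive.
Demand in terms of Ps becomes xd = 645 − 1(Ps − 77) = 722 - Ps. Setting this equal to supply: 722 - Ps = -154 + 1.5Ps, so Ps = 350.4.
Buyers pay Pb = 350.4 − 77 = 273.4; x' = -154 + 1.5·350.4 = 371.6.
Buyers' price falls by P* − Pb = 319.6 − 273.4 = 46.2; sellers' price rises by Ps − P* = 350.4 − 319.6 = 30.8.
So consumers capture 46.2/77 = 0.6 of each unit of subsidy.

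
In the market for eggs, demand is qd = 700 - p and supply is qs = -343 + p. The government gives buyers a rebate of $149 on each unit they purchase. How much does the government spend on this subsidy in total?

Government cost = $37697

Pre-subsidy: 700 - p = -343 + p gives p* = 521.5, q* = 178.5.
With the rebate, buyers effectively pay pb = ps − 149, where ps is the price sellers receive.
Demand in terms of ps becomes qd = 700 − 1(ps − 149) = 849 - ps. Setting this equal to supply: 849 - ps = -343 + ps, so ps = 596.
Buyers pay pb = 596 − 149 = 447; q' = -343 + 1·596 = 253.
Government outlay = subsidy × quantity = 149 × 253 = 37697.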